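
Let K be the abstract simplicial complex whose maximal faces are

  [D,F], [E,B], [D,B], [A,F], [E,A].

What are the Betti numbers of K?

b_0 = 1, b_1 = 1.

Take the total order A < B < D < E < F on the vertex set. Then K (dimension 1) consists of the simplices:

  0-simplices (5): A, B, D, E, F
  1-simplices (5): AE, AF, BD, BE, DF

Hence C_0 ≅ Z^5, C_1 ≅ Z^5.

The boundary map ∂_1: C_1 → C_0 maps an edge to its endpoints' difference, ∂[p,q] = q − p.
This gives a 5×5 integer matrix of rank 4; reducing to Smith normal form yields diagonal entries (1,1,1,1).

From H_k ≅ ker(∂_k) / im(∂_{k+1}) we obtain:

  H_0: rank C_0 − rank ∂_1 = 5 − 4 = 1, and the invariant factors of ∂_1 are all 1, so H_0 ≅ Z.
  H_1: rank ker ∂_1 − rank ∂_2 = (5 − 4) − 0 = 1, and there is no ∂_2, so H_1 ≅ Z.

As a check, the Euler characteristic is 5 − 5 = 0, which agrees with 1 − 1 = 0.

Hence the Betti numbers are b_0 = 1, b_1 = 1.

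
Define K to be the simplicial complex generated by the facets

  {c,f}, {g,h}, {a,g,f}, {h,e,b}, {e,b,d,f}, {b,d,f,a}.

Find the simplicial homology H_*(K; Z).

Fix the vertex order a < b < c < d < e < f < g < h and write every simplex with vertices in increasing order. Then dim K = 3 and the simplices of K are:

  0-simplices (8): a, b, c, d, e, f, g, h
  1-simplices (15): ab, ad, af, ag, bd, be, bf, bh, cf, de, df, ef, eh, fg, gh
  2-simplices (9): abd, abf, adf, afg, bde, bdf, bef, beh, def
  3-simplices (2): abdf, bdef

so the chain groups are C_0 ≅ Z^8, C_1 ≅ Z^15, C_2 ≅ Z^9, C_3 ≅ Z^2.

The boundary map ∂_1: C_1 → C_0 maps an edge to its endpoints' difference, ∂[p,q] = q − p. For instance
  ∂bf = f − b.
The 8×15 boundary matrix has rank 7 and Smith normal form diag(1,1,1,1,1,1,1).

∂_2: C_2 → C_1 acts by ∂[p,q,r] = [q,r] − [p,r] + [p,q]. For instance
  ∂def = ef − df + de,
  ∂bde = de − be + bd.
As a 15×9 matrix over Z this has rank 7, with invariant factors (1,1,1,1,1,1,1).

∂_3: C_3 → C_2 sends each 3-simplex σ to the alternating sum Σ_i (−1)^i (σ with its i-th vertex removed). For instance
  ∂bdef = def − bef + bdf − bde,
  ∂abdf = bdf − adf + abf − abd.
As a 9×2 matrix over Z this has rank 2, with invariant factors (1,1).

Now H_k = ker ∂_k / im ∂_{k+1}, so:

  H_0: rank C_0 − rank ∂_1 = 8 − 7 = 1, and the invariant factors of ∂_1 are all 1, so H_0 = Z.
  H_1: rank ker ∂_1 − rank ∂_2 = (15 − 7) − 7 = 1, and the invariant factors of ∂_2 are all 1, so H_1 = Z.
  H_2: rank ker ∂_2 − rank ∂_3 = (9 − 7) − 2 = 0, and the invariant factors of ∂_3 are all 1, so H_2 = 0.
  H_3: rank ker ∂_3 − rank ∂_4 = (2 − 2) − 0 = 0, and there is no ∂_4, so H_3 = 0.

H_0 = Z,  H_1 = Z,  H_2 = 0,  H_3 = 0.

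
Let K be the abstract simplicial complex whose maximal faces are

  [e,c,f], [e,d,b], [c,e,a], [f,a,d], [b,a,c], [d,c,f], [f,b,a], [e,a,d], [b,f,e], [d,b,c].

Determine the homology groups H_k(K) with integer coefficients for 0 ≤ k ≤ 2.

Order the vertices as a < b < c < d < e < f. Listing each simplex with vertices in this order, K has dimension 2 with simplices:

  0-simplices (6): a, b, c, d, e, f
  1-simplices (15): ab, ac, ad, ae, af, bc, bd, be, bf, cd, ce, cf, de, df, ef
  2-simplices (10): abc, abf, ace, ade, adf, bcd, bde, bef, cdf, cef

giving chain groups C_0 ≅ Z^6, C_1 ≅ Z^15, C_2 ≅ Z^10.

The boundary map ∂_1: C_1 → C_0 maps an edge to its endpoints' difference, ∂[p,q] = q − p. For instance
  ∂df = f − d.
This gives a 6×15 integer matrix of rank 5; reducing to Smith normal form yields diagonal entries (1,1,1,1,1).

The boundary map ∂_2: C_2 → C_1 acts by ∂[p,q,r] = [q,r] − [p,r] + [p,q]. For instance
  ∂cdf = df − cf + cd,
  ∂abf = bf − af + ab.
The resulting 15×10 matrix has rank 10, and its Smith normal form has invariant factors (1,1,1,1,1,1,1,1,1,2).

Computing H_k = (kernel of ∂_k) / (image of ∂_{k+1}):

  H_0: rank C_0 − rank ∂_1 = 6 − 5 = 1, and the invariant factors of ∂_1 are all 1, so H_0 ≅ Z.
  H_1: rank ker ∂_1 − rank ∂_2 = (15 − 5) − 10 = 0, and ∂_2 has invariant factor 2 > 1, so H_1 ≅ Z/2.
  H_2: rank ker ∂_2 − rank ∂_3 = (10 − 10) − 0 = 0, and there is no ∂_3, so H_2 ≅ 0.

As a check, the Euler characteristic is 6 − 15 + 10 = 1, which agrees with 1 − 0 + 0 = 1.

H_0 ≅ Z,  H_1 ≅ Z/2,  H_2 = 0.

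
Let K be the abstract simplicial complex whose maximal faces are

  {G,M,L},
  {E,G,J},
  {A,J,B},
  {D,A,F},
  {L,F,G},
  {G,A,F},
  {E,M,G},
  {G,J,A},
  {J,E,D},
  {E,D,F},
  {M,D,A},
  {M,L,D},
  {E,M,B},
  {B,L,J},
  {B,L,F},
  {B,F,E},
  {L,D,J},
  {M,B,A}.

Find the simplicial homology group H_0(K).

H_0 ≅ Z.

Order the vertices as A < B < D < E < F < G < J < L < M. Listing each simplex with vertices in this order, K has dimension 2 with simplices:

  0-simplices (9): A, B, D, E, F, G, J, L, M
  1-simplices (27): AB, AD, AF, AG, AJ, AM, BE, BF, BJ, BL, BM, DE, DF, DJ, DL, DM, EF, EG, EJ, EM, FG, FL, GJ, GL, GM, JL, LM
  2-simplices (18): ABJ, ABM, ADF, ADM, AFG, AGJ, BEF, BEM, BFL, BJL, DEF, DEJ, DJL, DLM, EGJ, EGM, FGL, GLM

Hence C_0 ≅ Z^9, C_1 ≅ Z^27, C_2 ≅ Z^18.

∂_1: C_1 → C_0 maps an edge to its endpoints' difference, ∂[p,q] = q − p.
The resulting 9×27 matrix has rank 8, and its Smith normal form has invariant factors (1,1,1,1,1,1,1,1).

Boundary ∂_2: C_2 → C_1 maps a triangle to the signed sum of its edges. For instance
  ∂EGM = GM − EM + EG,
  ∂ADM = DM − AM + AD.
This gives a 27×18 integer matrix of rank 17; reducing to Smith normal form yields diagonal entries (1,1,1,1,1,1,1,1,1,1,1,1,1,1,1,1,1).

Reading off H_k = ker ∂_k / im ∂_{k+1}:

  H_0: rank C_0 − rank ∂_1 = 9 − 8 = 1, and the invariant factors of ∂_1 are all 1, so H_0 ≅ Z.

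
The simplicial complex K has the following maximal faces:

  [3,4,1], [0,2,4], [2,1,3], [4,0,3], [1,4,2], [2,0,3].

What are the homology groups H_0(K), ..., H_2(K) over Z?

H_0 ≅ Z,  H_1 = 0,  H_2 ≅ Z.

We work with the vertex ordering 0 < 1 < 2 < 3 < 4. The simplices of K, each written with vertices in increasing order, are:

  0-simplices (5): [0], [1], [2], [3], [4]
  1-simplices (9): [0,2], [0,3], [0,4], [1,2], [1,3], [1,4], [2,3], [2,4], [3,4]
  2-simplices (6): [0,2,3], [0,2,4], [0,3,4], [1,2,3], [1,2,4], [1,3,4]

so the chain groups are C_0 ≅ Z^5, C_1 ≅ Z^9, C_2 ≅ Z^6.

The boundary map ∂_1: C_1 → C_0 maps an edge to its endpoints' difference, ∂[p,q] = q − p. For instance
  ∂[1,3] = [3] − [1].
As a 5×9 matrix over Z this has rank 4, with invariant factors (1,1,1,1).

∂_2: C_2 → C_1 sends each 2-simplex [p,q,r] to [q,r] − [p,r] + [p,q]. For instance
  ∂[0,3,4] = [3,4] − [0,4] + [0,3],
  ∂[0,2,4] = [2,4] − [0,4] + [0,2].
The resulting 9×6 matrix has rank 5, and its Smith normal form has invariant factors (1,1,1,1,1).

Reading off H_k = ker ∂_k / im ∂_{k+1}:

  H_0: rank C_0 − rank ∂_1 = 5 − 4 = 1, and the invariant factors of ∂_1 are all 1, so H_0 ≅ Z.
  H_1: rank ker ∂_1 − rank ∂_2 = (9 − 4) − 5 = 0, and the invariant factors of ∂_2 are all 1, so H_1 ≅ 0.
  H_2: rank ker ∂_2 − rank ∂_3 = (6 − 5) − 0 = 1, and there is no ∂_3, so H_2 ≅ Z.

As a check, the Euler characteristic is 5 − 9 + 6 = 2, which agrees with 1 − 0 + 1 = 2.
(K is a triangulation of the 2-sphere S^2.)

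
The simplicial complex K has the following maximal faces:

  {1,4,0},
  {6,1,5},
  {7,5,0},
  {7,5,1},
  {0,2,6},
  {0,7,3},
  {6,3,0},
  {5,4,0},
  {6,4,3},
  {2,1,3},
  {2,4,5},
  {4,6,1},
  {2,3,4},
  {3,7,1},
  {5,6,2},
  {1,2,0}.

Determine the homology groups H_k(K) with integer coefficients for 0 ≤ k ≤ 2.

H_0 = Z,  H_1 = Z^2,  H_2 = Z.

We work with the vertex ordering 0 < 1 < 2 < 3 < 4 < 5 < 6 < 7. The simplices of K, each written with vertices in increasing order, are:

  0-simplices (8): [0], [1], [2], [3], [4], [5], [6], [7]
  1-simplices (24): (24 of them)
  2-simplices (16): [0,1,2], [0,1,4], [0,2,6], [0,3,6], [0,3,7], [0,4,5], [0,5,7], [1,2,3], [1,3,7], [1,4,6], [1,5,6], [1,5,7], [2,3,4], [2,4,5], [2,5,6], [3,4,6]

giving chain groups C_0 ≅ Z^8, C_1 ≅ Z^24, C_2 ≅ Z^16.

∂_1: C_1 → C_0 sends each edge [p,q] (with p < q) to q − p. For instance
  ∂[2,3] = [3] − [2].
The 8×24 boundary matrix has rank 7 and Smith normal form diag(1,1,1,1,1,1,1).

The boundary map ∂_2: C_2 → C_1 sends each 2-simplex [p,q,r] to [q,r] − [p,r] + [p,q]. For instance
  ∂[1,3,7] = [3,7] − [1,7] + [1,3],
  ∂[0,5,7] = [5,7] − [0,7] + [0,5].
The 24×16 boundary matrix has rank 15 and Smith normal form diag(1,1,1,1,1,1,1,1,1,1,1,1,1,1,1).

Now H_k = ker ∂_k / im ∂_{k+1}, so:

  H_0: rank C_0 − rank ∂_1 = 8 − 7 = 1, and the invariant factors of ∂_1 are all 1, so H_0 = Z.
  H_1: rank ker ∂_1 − rank ∂_2 = (24 − 7) − 15 = 2, and the invariant factors of ∂_2 are all 1, so H_1 = Z^2.
  H_2: rank ker ∂_2 − rank ∂_3 = (16 − 15) − 0 = 1, and there is no ∂_3, so H_2 = Z.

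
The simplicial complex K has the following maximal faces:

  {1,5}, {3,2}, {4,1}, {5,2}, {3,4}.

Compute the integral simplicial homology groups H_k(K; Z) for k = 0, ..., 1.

H_0 ≅ Z,  H_1 ≅ Z.

We work with the vertex ordering 1 < 2 < 3 < 4 < 5. The simplices of K, each written with vertices in increasing order, are:

  0-simplices (5): [1], [2], [3], [4], [5]
  1-simplices (5): [1,4], [1,5], [2,3], [2,5], [3,4]

Hence C_0 ≅ Z^5, C_1 ≅ Z^5.

Boundary ∂_1: C_1 → C_0 maps an edge to its endpoints' difference, ∂[p,q] = q − p.
As a 5×5 matrix over Z this has rank 4, with invariant factors (1,1,1,1).

Now H_k = ker ∂_k / im ∂_{k+1}, so:

  H_0: rank C_0 − rank ∂_1 = 5 − 4 = 1, and the invariant factors of ∂_1 are all 1, so H_0 ≅ Z.
  H_1: rank ker ∂_1 − rank ∂_2 = (5 − 4) − 0 = 1, and there is no ∂_2, so H_1 ≅ Z.

As a check, the Euler characteristic is 5 − 5 = 0, which agrees with 1 − 1 = 0.
(K is a triangulation of the circle S^1.)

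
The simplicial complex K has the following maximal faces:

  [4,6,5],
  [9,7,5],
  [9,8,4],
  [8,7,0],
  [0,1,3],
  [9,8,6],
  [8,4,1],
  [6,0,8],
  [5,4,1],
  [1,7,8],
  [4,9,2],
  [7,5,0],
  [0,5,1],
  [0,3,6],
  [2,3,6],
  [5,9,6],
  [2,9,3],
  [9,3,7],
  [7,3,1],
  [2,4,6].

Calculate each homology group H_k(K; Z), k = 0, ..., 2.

H_0 ≅ Z,  H_1 ≅ Z ⊕ Z/2,  H_2 = 0.

Order the vertices as 0 < 1 < 2 < 3 < 4 < 5 < 6 < 7 < 8 < 9. Listing each simplex with vertices in this order, K has dimension 2 with simplices:

  0-simplices (10): [0], [1], [2], [3], [4], [5], [6], [7], [8], [9]
  1-simplices (30): (30 of them)
  2-simplices (20): (20 of them)

so the chain groups are C_0 ≅ Z^10, C_1 ≅ Z^30, C_2 ≅ Z^20.

Boundary ∂_1: C_1 → C_0 sends each edge [p,q] (with p < q) to q − p.
This gives a 10×30 integer matrix of rank 9; reducing to Smith normal form yields diagonal entries (1,1,1,1,1,1,1,1,1).

∂_2: C_2 → C_1 sends each 2-simplex [p,q,r] to [q,r] − [p,r] + [p,q]. For instance
  ∂[0,3,6] = [3,6] − [0,6] + [0,3],
  ∂[0,6,8] = [6,8] − [0,8] + [0,6].
As a 30×20 matrix over Z this has rank 20, with invariant factors (1,1,1,1,1,1,1,1,1,1,1,1,1,1,1,1,1,1,1,2).

From H_k ≅ ker(∂_k) / im(∂_{k+1}) we obtain:

  H_0: rank C_0 − rank ∂_1 = 10 − 9 = 1, and the invariant factors of ∂_1 are all 1, so H_0 ≅ Z.
  H_1: rank ker ∂_1 − rank ∂_2 = (30 − 9) − 20 = 1, and ∂_2 has invariant factor 2 > 1, so H_1 ≅ Z ⊕ Z/2.
  H_2: rank ker ∂_2 − rank ∂_3 = (20 − 20) − 0 = 0, and there is no ∂_3, so H_2 ≅ 0.

As a check, the Euler characteristic is 10 − 30 + 20 = 0, which agrees with 1 − 1 + 0 = 0.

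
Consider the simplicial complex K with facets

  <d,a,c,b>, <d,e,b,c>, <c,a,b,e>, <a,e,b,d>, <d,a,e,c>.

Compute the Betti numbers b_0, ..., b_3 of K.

Fix the vertex order a < b < c < d < e and write every simplex with vertices in increasing order. Then dim K = 3 and the simplices of K are:

  0-simplices (5): a, b, c, d, e
  1-simplices (10): ab, ac, ad, ae, bc, bd, be, cd, ce, de
  2-simplices (10): abc, abd, abe, acd, ace, ade, bcd, bce, bde, cde
  3-simplices (5): abcd, abce, abde, acde, bcde

so the chain groups are C_0 ≅ Z^5, C_1 ≅ Z^10, C_2 ≅ Z^10, C_3 ≅ Z^5.

The boundary map ∂_1: C_1 → C_0 sends each edge [p,q] (with p < q) to q − p.
The 5×10 boundary matrix has rank 4 and Smith normal form diag(1,1,1,1).

Boundary ∂_2: C_2 → C_1 maps a triangle to the signed sum of its edges. For instance
  ∂abc = bc − ac + ab,
  ∂bcd = cd − bd + bc.
This gives a 10×10 integer matrix of rank 6; reducing to Smith normal form yields diagonal entries (1,1,1,1,1,1).

∂_3: C_3 → C_2 sends each 3-simplex σ to the alternating sum Σ_i (−1)^i (σ with its i-th vertex removed). For instance
  ∂acde = cde − ade + ace − acd,
  ∂bcde = cde − bde + bce − bcd.
The resulting 10×5 matrix has rank 4, and its Smith normal form has invariant factors (1,1,1,1).

Reading off H_k = ker ∂_k / im ∂_{k+1}:

  H_0: rank C_0 − rank ∂_1 = 5 − 4 = 1, and the invariant factors of ∂_1 are all 1, so H_0 = Z.
  H_1: rank ker ∂_1 − rank ∂_2 = (10 − 4) − 6 = 0, and the invariant factors of ∂_2 are all 1, so H_1 = 0.
  H_2: rank ker ∂_2 − rank ∂_3 = (10 − 6) − 4 = 0, and the invariant factors of ∂_3 are all 1, so H_2 = 0.
  H_3: rank ker ∂_3 − rank ∂_4 = (5 − 4) − 0 = 1, and there is no ∂_4, so H_3 = Z.

(K is a triangulation of the 3-sphere S^3.)

Hence the Betti numbers are b_0 = 1, b_1 = 0, b_2 = 0, b_3 = 1.

b_0 = 1, b_1 = 0, b_2 = 0, b_3 = 1.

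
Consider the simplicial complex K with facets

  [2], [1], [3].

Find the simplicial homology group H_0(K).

H_0 ≅ Z^3.

Take the total order 1 < 2 < 3 on the vertex set. Then K (dimension 0) consists of the simplices:

  0-simplices (3): [1], [2], [3]

so the chain groups are C_0 ≅ Z^3.

Now H_k = ker ∂_k / im ∂_{k+1}, so:

  H_0: rank C_0 − rank ∂_1 = 3 − 0 = 3, and there is no ∂_1, so H_0 ≅ Z^3.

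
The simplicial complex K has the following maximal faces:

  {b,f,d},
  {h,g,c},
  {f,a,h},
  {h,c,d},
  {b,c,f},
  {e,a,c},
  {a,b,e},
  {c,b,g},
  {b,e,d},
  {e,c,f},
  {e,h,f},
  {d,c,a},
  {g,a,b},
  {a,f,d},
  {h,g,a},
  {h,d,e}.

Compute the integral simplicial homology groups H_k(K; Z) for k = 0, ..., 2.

H_0 ≅ Z,  H_1 ≅ Z^2,  H_2 ≅ Z.

Take the total order a < b < c < d < e < f < g < h on the vertex set. Then K (dimension 2) consists of the simplices:

  0-simplices (8): a, b, c, d, e, f, g, h
  1-simplices (24): ab, ac, ad, ae, af, ag, ah, bc, bd, be, bf, bg, cd, ce, cf, cg, ch, de, df, dh, ef, eh, fh, gh
  2-simplices (16): abe, abg, acd, ace, adf, afh, agh, bcf, bcg, bde, bdf, cdh, cef, cgh, deh, efh

so the chain groups are C_0 ≅ Z^8, C_1 ≅ Z^24, C_2 ≅ Z^16.

The boundary map ∂_1: C_1 → C_0 maps an edge to its endpoints' difference, ∂[p,q] = q − p. For instance
  ∂bd = d − b.
This gives a 8×24 integer matrix of rank 7; reducing to Smith normal form yields diagonal entries (1,1,1,1,1,1,1).

∂_2: C_2 → C_1 acts by ∂[p,q,r] = [q,r] − [p,r] + [p,q]. For instance
  ∂bdf = df − bf + bd,
  ∂ace = ce − ae + ac.
The resulting 24×16 matrix has rank 15, and its Smith normal form has invariant factors (1,1,1,1,1,1,1,1,1,1,1,1,1,1,1).

From H_k ≅ ker(∂_k) / im(∂_{k+1}) we obtain:

  H_0: rank C_0 − rank ∂_1 = 8 − 7 = 1, and the invariant factors of ∂_1 are all 1, so H_0 ≅ Z.
  H_1: rank ker ∂_1 − rank ∂_2 = (24 − 7) − 15 = 2, and the invariant factors of ∂_2 are all 1, so H_1 ≅ Z^2.
  H_2: rank ker ∂_2 − rank ∂_3 = (16 − 15) − 0 = 1, and there is no ∂_3, so H_2 ≅ Z.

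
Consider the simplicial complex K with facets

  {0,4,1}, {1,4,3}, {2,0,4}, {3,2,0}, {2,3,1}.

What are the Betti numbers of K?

K has 5 vertices, 10 edges, 5 triangles.
rank ∂_0 = 0, rank ∂_1 = 4 ⇒ b_0 = 5 − 0 − 4 = 1; all invariant factors of ∂_1 are 1 so no torsion. So H_0 = Z.
rank ∂_1 = 4, rank ∂_2 = 5 ⇒ b_1 = 10 − 4 − 5 = 1; all invariant factors of ∂_2 are 1 so no torsion. So H_1 = Z.
rank ∂_2 = 5, rank ∂_3 = 0 ⇒ b_2 = 5 − 5 − 0 = 0. So H_2 = 0.

b_0 = 1, b_1 = 1, b_2 = 0.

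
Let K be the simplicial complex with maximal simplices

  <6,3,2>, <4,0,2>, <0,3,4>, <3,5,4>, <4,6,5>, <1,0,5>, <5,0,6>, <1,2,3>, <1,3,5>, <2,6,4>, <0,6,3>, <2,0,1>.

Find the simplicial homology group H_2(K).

H_2 = 0.

Fix the vertex order 0 < 1 < 2 < 3 < 4 < 5 < 6 and write every simplex with vertices in increasing order. Then dim K = 2 and the simplices of K are:

  0-simplices (7): [0], [1], [2], [3], [4], [5], [6]
  1-simplices (18): [0,1], [0,2], [0,3], [0,4], [0,5], [0,6], [1,2], [1,3], [1,5], [2,3], [2,4], [2,6], [3,4], [3,5], [3,6], [4,5], [4,6], [5,6]
  2-simplices (12): [0,1,2], [0,1,5], [0,2,4], [0,3,4], [0,3,6], [0,5,6], [1,2,3], [1,3,5], [2,3,6], [2,4,6], [3,4,5], [4,5,6]

giving chain groups C_0 ≅ Z^7, C_1 ≅ Z^18, C_2 ≅ Z^12.

Boundary ∂_1: C_1 → C_0 is given by ∂[p,q] = [q] − [p]. For instance
  ∂[2,6] = [6] − [2].
The 7×18 boundary matrix has rank 6 and Smith normal form diag(1,1,1,1,1,1).

∂_2: C_2 → C_1 maps a triangle to the signed sum of its edges. For instance
  ∂[0,2,4] = [2,4] − [0,4] + [0,2],
  ∂[0,3,4] = [3,4] − [0,4] + [0,3].
The 18×12 boundary matrix has rank 12 and Smith normal form diag(1,1,1,1,1,1,1,1,1,1,1,2).

Reading off H_k = ker ∂_k / im ∂_{k+1}:

  H_2: rank ker ∂_2 − rank ∂_3 = (12 − 12) − 0 = 0, and there is no ∂_3, so H_2 = 0.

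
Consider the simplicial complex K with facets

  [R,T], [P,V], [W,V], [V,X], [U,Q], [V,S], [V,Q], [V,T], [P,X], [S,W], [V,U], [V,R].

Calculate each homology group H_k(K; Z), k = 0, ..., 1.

Fix the vertex order P < Q < R < S < T < U < V < W < X and write every simplex with vertices in increasing order. Then dim K = 1 and the simplices of K are:

  0-simplices (9): P, Q, R, S, T, U, V, W, X
  1-simplices (12): PV, PX, QU, QV, RT, RV, SV, SW, TV, UV, VW, VX

giving chain groups C_0 ≅ Z^9, C_1 ≅ Z^12.

Boundary ∂_1: C_1 → C_0 maps an edge to its endpoints' difference, ∂[p,q] = q − p.
The resulting 9×12 matrix has rank 8, and its Smith normal form has invariant factors (1,1,1,1,1,1,1,1).

Computing H_k = (kernel of ∂_k) / (image of ∂_{k+1}):

  H_0: rank C_0 − rank ∂_1 = 9 − 8 = 1, and the invariant factors of ∂_1 are all 1, so H_0 = Z.
  H_1: rank ker ∂_1 − rank ∂_2 = (12 − 8) − 0 = 4, and there is no ∂_2, so H_1 = Z^4.

(K is a triangulation of a wedge of 4 circles.)

H_0 ≅ Z,  H_1 ≅ Z^4.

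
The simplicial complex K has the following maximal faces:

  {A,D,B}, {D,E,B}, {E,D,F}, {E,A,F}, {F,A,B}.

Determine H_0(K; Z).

H_0 ≅ Z.

Fix the vertex order A < B < D < E < F and write every simplex with vertices in increasing order. Then dim K = 2 and the simplices of K are:

  0-simplices (5): A, B, D, E, F
  1-simplices (10): AB, AD, AE, AF, BD, BE, BF, DE, DF, EF
  2-simplices (5): ABD, ABF, AEF, BDE, DEF

giving chain groups C_0 ≅ Z^5, C_1 ≅ Z^10, C_2 ≅ Z^5.

The boundary map ∂_1: C_1 → C_0 sends each edge [p,q] (with p < q) to q − p.
As a 5×10 matrix over Z this has rank 4, with invariant factors (1,1,1,1).

Boundary ∂_2: C_2 → C_1 sends each 2-simplex [p,q,r] to [q,r] − [p,r] + [p,q]. For instance
  ∂ABD = BD − AD + AB,
  ∂ABF = BF − AF + AB.
The 10×5 boundary matrix has rank 5 and Smith normal form diag(1,1,1,1,1).

Now H_k = ker ∂_k / im ∂_{k+1}, so:

  H_0: rank C_0 − rank ∂_1 = 5 − 4 = 1, and the invariant factors of ∂_1 are all 1, so H_0 = Z.

(K is a triangulation of the Möbius band.)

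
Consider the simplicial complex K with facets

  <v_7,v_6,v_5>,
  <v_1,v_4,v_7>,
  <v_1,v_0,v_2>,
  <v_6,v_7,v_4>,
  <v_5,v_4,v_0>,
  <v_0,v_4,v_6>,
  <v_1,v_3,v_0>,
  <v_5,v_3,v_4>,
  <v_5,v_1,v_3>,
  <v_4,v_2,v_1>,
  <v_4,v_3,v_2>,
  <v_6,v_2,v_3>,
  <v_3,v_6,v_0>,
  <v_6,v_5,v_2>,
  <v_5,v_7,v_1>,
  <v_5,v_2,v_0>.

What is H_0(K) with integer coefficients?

H_0 = Z.

Order the vertices as v_0 < v_1 < v_2 < v_3 < v_4 < v_5 < v_6 < v_7. Listing each simplex with vertices in this order, K has dimension 2 with simplices:

  0-simplices (8): [v_0], [v_1], [v_2], [v_3], [v_4], [v_5], [v_6], [v_7]
  1-simplices (24): (24 of them)
  2-simplices (16): (16 of them)

giving chain groups C_0 ≅ Z^8, C_1 ≅ Z^24, C_2 ≅ Z^16.

Boundary ∂_1: C_1 → C_0 is given by ∂[p,q] = [q] − [p].
The resulting 8×24 matrix has rank 7, and its Smith normal form has invariant factors (1,1,1,1,1,1,1).

The boundary map ∂_2: C_2 → C_1 sends each 2-simplex [p,q,r] to [q,r] − [p,r] + [p,q]. For instance
  ∂[v_3,v_4,v_5] = [v_4,v_5] − [v_3,v_5] + [v_3,v_4],
  ∂[v_1,v_2,v_4] = [v_2,v_4] − [v_1,v_4] + [v_1,v_2].
The 24×16 boundary matrix has rank 15 and Smith normal form diag(1,1,1,1,1,1,1,1,1,1,1,1,1,1,1).

Reading off H_k = ker ∂_k / im ∂_{k+1}:

  H_0: rank C_0 − rank ∂_1 = 8 − 7 = 1, and the invariant factors of ∂_1 are all 1, so H_0 = Z.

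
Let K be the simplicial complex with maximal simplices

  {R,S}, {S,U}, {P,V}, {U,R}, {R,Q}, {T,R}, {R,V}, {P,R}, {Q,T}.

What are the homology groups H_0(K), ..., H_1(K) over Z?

Order the vertices as P < Q < R < S < T < U < V. Listing each simplex with vertices in this order, K has dimension 1 with simplices:

  0-simplices (7): P, Q, R, S, T, U, V
  1-simplices (9): PR, PV, QR, QT, RS, RT, RU, RV, SU

so the chain groups are C_0 ≅ Z^7, C_1 ≅ Z^9.

∂_1: C_1 → C_0 maps an edge to its endpoints' difference, ∂[p,q] = q − p. For instance
  ∂RV = V − R.
As a 7×9 matrix over Z this has rank 6, with invariant factors (1,1,1,1,1,1).

From H_k ≅ ker(∂_k) / im(∂_{k+1}) we obtain:

  H_0: rank C_0 − rank ∂_1 = 7 − 6 = 1, and the invariant factors of ∂_1 are all 1, so H_0 = Z.
  H_1: rank ker ∂_1 − rank ∂_2 = (9 − 6) − 0 = 3, and there is no ∂_2, so H_1 = Z^3.

As a check, the Euler characteristic is 7 − 9 = -2, which agrees with 1 − 3 = -2.
(K is a triangulation of a wedge of 3 circles.)

H_0 ≅ Z,  H_1 ≅ Z^3.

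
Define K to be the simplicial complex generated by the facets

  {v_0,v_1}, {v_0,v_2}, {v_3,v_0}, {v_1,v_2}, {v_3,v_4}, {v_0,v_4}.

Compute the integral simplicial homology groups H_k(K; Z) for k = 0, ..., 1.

Order the vertices as v_0 < v_1 < v_2 < v_3 < v_4. Listing each simplex with vertices in this order, K has dimension 1 with simplices:

  0-simplices (5): [v_0], [v_1], [v_2], [v_3], [v_4]
  1-simplices (6): [v_0,v_1], [v_0,v_2], [v_0,v_3], [v_0,v_4], [v_1,v_2], [v_3,v_4]

Hence C_0 ≅ Z^5, C_1 ≅ Z^6.

∂_1: C_1 → C_0 maps an edge to its endpoints' difference, ∂[p,q] = q − p.
As a 5×6 matrix over Z this has rank 4, with invariant factors (1,1,1,1).

From H_k ≅ ker(∂_k) / im(∂_{k+1}) we obtain:

  H_0: rank C_0 − rank ∂_1 = 5 − 4 = 1, and the invariant factors of ∂_1 are all 1, so H_0 ≅ Z.
  H_1: rank ker ∂_1 − rank ∂_2 = (6 − 4) − 0 = 2, and there is no ∂_2, so H_1 ≅ Z^2.

(K is a triangulation of a wedge of 2 circles.)

H_0 = Z,  H_1 = Z^2.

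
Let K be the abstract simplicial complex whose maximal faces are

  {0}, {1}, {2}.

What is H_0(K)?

H_0 = Z^3.

We work with the vertex ordering 0 < 1 < 2. The simplices of K, each written with vertices in increasing order, are:

  0-simplices (3): [0], [1], [2]

so the chain groups are C_0 ≅ Z^3.

Computing H_k = (kernel of ∂_k) / (image of ∂_{k+1}):

  H_0: rank C_0 − rank ∂_1 = 3 − 0 = 3, and there is no ∂_1, so H_0 = Z^3.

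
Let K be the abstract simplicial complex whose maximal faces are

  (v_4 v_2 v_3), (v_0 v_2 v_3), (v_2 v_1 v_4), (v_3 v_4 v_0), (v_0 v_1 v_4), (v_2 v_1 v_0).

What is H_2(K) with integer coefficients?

H_2 ≅ Z.

Take the total order v_0 < v_1 < v_2 < v_3 < v_4 on the vertex set. Then K (dimension 2) consists of the simplices:

  0-simplices (5): [v_0], [v_1], [v_2], [v_3], [v_4]
  1-simplices (9): [v_0,v_1], [v_0,v_2], [v_0,v_3], [v_0,v_4], [v_1,v_2], [v_1,v_4], [v_2,v_3], [v_2,v_4], [v_3,v_4]
  2-simplices (6): [v_0,v_1,v_2], [v_0,v_1,v_4], [v_0,v_2,v_3], [v_0,v_3,v_4], [v_1,v_2,v_4], [v_2,v_3,v_4]

so the chain groups are C_0 ≅ Z^5, C_1 ≅ Z^9, C_2 ≅ Z^6.

Boundary ∂_1: C_1 → C_0 maps an edge to its endpoints' difference, ∂[p,q] = q − p.
The resulting 5×9 matrix has rank 4, and its Smith normal form has invariant factors (1,1,1,1).

Boundary ∂_2: C_2 → C_1 acts by ∂[p,q,r] = [q,r] − [p,r] + [p,q]. For instance
  ∂[v_0,v_2,v_3] = [v_2,v_3] − [v_0,v_3] + [v_0,v_2],
  ∂[v_2,v_3,v_4] = [v_3,v_4] − [v_2,v_4] + [v_2,v_3].
The resulting 9×6 matrix has rank 5, and its Smith normal form has invariant factors (1,1,1,1,1).

Reading off H_k = ker ∂_k / im ∂_{k+1}:

  H_2: rank ker ∂_2 − rank ∂_3 = (6 − 5) − 0 = 1, and there is no ∂_3, so H_2 = Z.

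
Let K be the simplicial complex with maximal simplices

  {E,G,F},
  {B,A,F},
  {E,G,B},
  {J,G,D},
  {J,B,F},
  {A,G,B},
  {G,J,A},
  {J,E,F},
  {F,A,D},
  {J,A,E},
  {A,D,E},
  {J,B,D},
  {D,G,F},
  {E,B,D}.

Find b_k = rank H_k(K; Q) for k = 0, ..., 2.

b_0 = 1, b_1 = 2, b_2 = 1.

Fix the vertex order A < B < D < E < F < G < J and write every simplex with vertices in increasing order. Then dim K = 2 and the simplices of K are:

  0-simplices (7): A, B, D, E, F, G, J
  1-simplices (21): AB, AD, AE, AF, AG, AJ, BD, BE, BF, BG, BJ, DE, DF, DG, DJ, EF, EG, EJ, FG, FJ, GJ
  2-simplices (14): ABF, ABG, ADE, ADF, AEJ, AGJ, BDE, BDJ, BEG, BFJ, DFG, DGJ, EFG, EFJ

giving chain groups C_0 ≅ Z^7, C_1 ≅ Z^21, C_2 ≅ Z^14.

∂_1: C_1 → C_0 maps an edge to its endpoints' difference, ∂[p,q] = q − p.
This gives a 7×21 integer matrix of rank 6; reducing to Smith normal form yields diagonal entries (1,1,1,1,1,1).

∂_2: C_2 → C_1 acts by ∂[p,q,r] = [q,r] − [p,r] + [p,q]. For instance
  ∂BDJ = DJ − BJ + BD,
  ∂BDE = DE − BE + BD.
This gives a 21×14 integer matrix of rank 13; reducing to Smith normal form yields diagonal entries (1,1,1,1,1,1,1,1,1,1,1,1,1).

From H_k ≅ ker(∂_k) / im(∂_{k+1}) we obtain:

  H_0: rank C_0 − rank ∂_1 = 7 − 6 = 1, and the invariant factors of ∂_1 are all 1, so H_0 ≅ Z.
  H_1: rank ker ∂_1 − rank ∂_2 = (21 − 6) − 13 = 2, and the invariant factors of ∂_2 are all 1, so H_1 ≅ Z^2.
  H_2: rank ker ∂_2 − rank ∂_3 = (14 − 13) − 0 = 1, and there is no ∂_3, so H_2 ≅ Z.

Hence the Betti numbers are b_0 = 1, b_1 = 2, b_2 = 1.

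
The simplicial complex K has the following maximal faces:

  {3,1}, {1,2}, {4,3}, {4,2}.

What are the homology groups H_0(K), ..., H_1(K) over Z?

We work with the vertex ordering 1 < 2 < 3 < 4. The simplices of K, each written with vertices in increasing order, are:

  0-simplices (4): [1], [2], [3], [4]
  1-simplices (4): [1,2], [1,3], [2,4], [3,4]

Hence C_0 ≅ Z^4, C_1 ≅ Z^4.

Boundary ∂_1: C_1 → C_0 is given by ∂[p,q] = [q] − [p]. For instance
  ∂[1,2] = [2] − [1].
The 4×4 boundary matrix has rank 3 and Smith normal form diag(1,1,1).

Now H_k = ker ∂_k / im ∂_{k+1}, so:

  H_0: rank C_0 − rank ∂_1 = 4 − 3 = 1, and the invariant factors of ∂_1 are all 1, so H_0 = Z.
  H_1: rank ker ∂_1 − rank ∂_2 = (4 − 3) − 0 = 1, and there is no ∂_2, so H_1 = Z.

As a check, the Euler characteristic is 4 − 4 = 0, which agrees with 1 − 1 = 0.
(K is a triangulation of the circle S^1.)

H_0 = Z,  H_1 = Z.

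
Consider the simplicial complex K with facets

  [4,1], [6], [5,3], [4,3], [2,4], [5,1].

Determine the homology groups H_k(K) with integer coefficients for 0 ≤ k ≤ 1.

H_0 ≅ Z^2,  H_1 ≅ Z.

We work with the vertex ordering 1 < 2 < 3 < 4 < 5 < 6. The simplices of K, each written with vertices in increasing order, are:

  0-simplices (6): [1], [2], [3], [4], [5], [6]
  1-simplices (5): [1,4], [1,5], [2,4], [3,4], [3,5]

so the chain groups are C_0 ≅ Z^6, C_1 ≅ Z^5.

Boundary ∂_1: C_1 → C_0 maps an edge to its endpoints' difference, ∂[p,q] = q − p. For instance
  ∂[3,5] = [5] − [3].
As a 6×5 matrix over Z this has rank 4, with invariant factors (1,1,1,1).

From H_k ≅ ker(∂_k) / im(∂_{k+1}) we obtain:

  H_0: rank C_0 − rank ∂_1 = 6 − 4 = 2, and the invariant factors of ∂_1 are all 1, so H_0 ≅ Z^2.
  H_1: rank ker ∂_1 − rank ∂_2 = (5 − 4) − 0 = 1, and there is no ∂_2, so H_1 ≅ Z.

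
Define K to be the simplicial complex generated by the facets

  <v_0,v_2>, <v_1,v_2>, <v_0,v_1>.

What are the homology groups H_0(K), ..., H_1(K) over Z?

H_0 ≅ Z,  H_1 ≅ Z.

Fix the vertex order v_0 < v_1 < v_2 and write every simplex with vertices in increasing order. Then dim K = 1 and the simplices of K are:

  0-simplices (3): [v_0], [v_1], [v_2]
  1-simplices (3): [v_0,v_1], [v_0,v_2], [v_1,v_2]

Hence C_0 ≅ Z^3, C_1 ≅ Z^3.

Boundary ∂_1: C_1 → C_0 sends each edge [p,q] (with p < q) to q − p. For instance
  ∂[v_1,v_2] = [v_2] − [v_1].
This gives a 3×3 integer matrix of rank 2; reducing to Smith normal form yields diagonal entries (1,1).

From H_k ≅ ker(∂_k) / im(∂_{k+1}) we obtain:

  H_0: rank C_0 − rank ∂_1 = 3 − 2 = 1, and the invariant factors of ∂_1 are all 1, so H_0 ≅ Z.
  H_1: rank ker ∂_1 − rank ∂_2 = (3 − 2) − 0 = 1, and there is no ∂_2, so H_1 ≅ Z.

As a check, the Euler characteristic is 3 − 3 = 0, which agrees with 1 − 1 = 0.
(K is a triangulation of the circle S^1.)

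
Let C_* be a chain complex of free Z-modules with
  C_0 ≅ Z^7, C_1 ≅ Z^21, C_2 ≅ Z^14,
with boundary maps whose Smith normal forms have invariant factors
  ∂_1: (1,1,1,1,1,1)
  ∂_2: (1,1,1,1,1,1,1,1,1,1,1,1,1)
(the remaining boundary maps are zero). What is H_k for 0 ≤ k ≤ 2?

H_0: b_0 = 7 − 0 − 6 = 1; torsion from ∂_1 factors > 1: none. So H_0 ≅ Z.
H_1: b_1 = 21 − 6 − 13 = 2; torsion from ∂_2 factors > 1: none. So H_1 ≅ Z^2.
H_2: b_2 = 14 − 13 − 0 = 1; torsion from ∂_3 factors > 1: none. So H_2 ≅ Z.

H_0 ≅ Z,  H_1 ≅ Z^2,  H_2 ≅ Z.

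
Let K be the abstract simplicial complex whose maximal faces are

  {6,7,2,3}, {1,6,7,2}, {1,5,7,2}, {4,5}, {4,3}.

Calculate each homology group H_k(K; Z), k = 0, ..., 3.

H_0 = Z,  H_1 = Z,  H_2 = 0,  H_3 = 0.

We work with the vertex ordering 1 < 2 < 3 < 4 < 5 < 6 < 7. The simplices of K, each written with vertices in increasing order, are:

  0-simplices (7): [1], [2], [3], [4], [5], [6], [7]
  1-simplices (14): [1,2], [1,5], [1,6], [1,7], [2,3], [2,5], [2,6], [2,7], [3,4], [3,6], [3,7], [4,5], [5,7], [6,7]
  2-simplices (10): [1,2,5], [1,2,6], [1,2,7], [1,5,7], [1,6,7], [2,3,6], [2,3,7], [2,5,7], [2,6,7], [3,6,7]
  3-simplices (3): [1,2,5,7], [1,2,6,7], [2,3,6,7]

so the chain groups are C_0 ≅ Z^7, C_1 ≅ Z^14, C_2 ≅ Z^10, C_3 ≅ Z^3.

The boundary map ∂_1: C_1 → C_0 is given by ∂[p,q] = [q] − [p]. For instance
  ∂[2,3] = [3] − [2].
The 7×14 boundary matrix has rank 6 and Smith normal form diag(1,1,1,1,1,1).

The boundary map ∂_2: C_2 → C_1 maps a triangle to the signed sum of its edges. For instance
  ∂[1,2,5] = [2,5] − [1,5] + [1,2],
  ∂[2,6,7] = [6,7] − [2,7] + [2,6].
This gives a 14×10 integer matrix of rank 7; reducing to Smith normal form yields diagonal entries (1,1,1,1,1,1,1).

Boundary ∂_3: C_3 → C_2 sends each 3-simplex σ to the alternating sum Σ_i (−1)^i (σ with its i-th vertex removed). For instance
  ∂[1,2,5,7] = [2,5,7] − [1,5,7] + [1,2,7] − [1,2,5],
  ∂[2,3,6,7] = [3,6,7] − [2,6,7] + [2,3,7] − [2,3,6].
The 10×3 boundary matrix has rank 3 and Smith normal form diag(1,1,1).

Reading off H_k = ker ∂_k / im ∂_{k+1}:

  H_0: rank C_0 − rank ∂_1 = 7 − 6 = 1, and the invariant factors of ∂_1 are all 1, so H_0 = Z.
  H_1: rank ker ∂_1 − rank ∂_2 = (14 − 6) − 7 = 1, and the invariant factors of ∂_2 are all 1, so H_1 = Z.
  H_2: rank ker ∂_2 − rank ∂_3 = (10 − 7) − 3 = 0, and the invariant factors of ∂_3 are all 1, so H_2 = 0.
  H_3: rank ker ∂_3 − rank ∂_4 = (3 − 3) − 0 = 0, and there is no ∂_4, so H_3 = 0.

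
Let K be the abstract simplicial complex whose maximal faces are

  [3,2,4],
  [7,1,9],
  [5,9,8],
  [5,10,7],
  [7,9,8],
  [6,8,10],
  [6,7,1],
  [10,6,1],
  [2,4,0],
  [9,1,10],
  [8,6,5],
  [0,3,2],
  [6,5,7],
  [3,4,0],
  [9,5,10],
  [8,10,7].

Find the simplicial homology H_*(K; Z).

Order the vertices as 0 < 1 < 2 < 3 < 4 < 5 < 6 < 7 < 8 < 9 < 10. Listing each simplex with vertices in this order, K has dimension 2 with simplices:

  0-simplices (11): [0], [1], [2], [3], [4], [5], [6], [7], [8], [9], [10]
  1-simplices (24): (24 of them)
  2-simplices (16): [0,2,3], [0,2,4], [0,3,4], [1,6,7], [1,6,10], [1,7,9], [1,9,10], [2,3,4], [5,6,7], [5,6,8], [5,7,10], [5,8,9], [5,9,10], [6,8,10], [7,8,9], [7,8,10]

Hence C_0 ≅ Z^11, C_1 ≅ Z^24, C_2 ≅ Z^16.

∂_1: C_1 → C_0 sends each edge [p,q] (with p < q) to q − p.
This gives a 11×24 integer matrix of rank 9; reducing to Smith normal form yields diagonal entries (1,1,1,1,1,1,1,1,1).

The boundary map ∂_2: C_2 → C_1 acts by ∂[p,q,r] = [q,r] − [p,r] + [p,q]. For instance
  ∂[0,2,3] = [2,3] − [0,3] + [0,2],
  ∂[1,9,10] = [9,10] − [1,10] + [1,9].
The resulting 24×16 matrix has rank 15, and its Smith normal form has invariant factors (1,1,1,1,1,1,1,1,1,1,1,1,1,1,2).

Reading off H_k = ker ∂_k / im ∂_{k+1}:

  H_0: rank C_0 − rank ∂_1 = 11 − 9 = 2, and the invariant factors of ∂_1 are all 1, so H_0 = Z^2.
  H_1: rank ker ∂_1 − rank ∂_2 = (24 − 9) − 15 = 0, and ∂_2 has invariant factor 2 > 1, so H_1 = Z/2.
  H_2: rank ker ∂_2 − rank ∂_3 = (16 − 15) − 0 = 1, and there is no ∂_3, so H_2 = Z.

H_0 = Z^2,  H_1 = Z/2,  H_2 = Z.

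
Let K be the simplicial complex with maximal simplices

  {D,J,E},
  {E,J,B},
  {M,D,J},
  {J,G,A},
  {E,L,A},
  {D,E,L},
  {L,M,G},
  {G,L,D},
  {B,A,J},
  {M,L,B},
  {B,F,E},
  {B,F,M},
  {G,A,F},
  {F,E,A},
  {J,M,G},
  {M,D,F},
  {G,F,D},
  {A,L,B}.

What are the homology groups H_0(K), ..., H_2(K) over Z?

Fix the vertex order A < B < D < E < F < G < J < L < M and write every simplex with vertices in increasing order. Then dim K = 2 and the simplices of K are:

  0-simplices (9): A, B, D, E, F, G, J, L, M
  1-simplices (27): AB, AE, AF, AG, AJ, AL, BE, BF, BJ, BL, BM, DE, DF, DG, DJ, DL, DM, EF, EJ, EL, FG, FM, GJ, GL, GM, JM, LM
  2-simplices (18): ABJ, ABL, AEF, AEL, AFG, AGJ, BEF, BEJ, BFM, BLM, DEJ, DEL, DFG, DFM, DGL, DJM, GJM, GLM

so the chain groups are C_0 ≅ Z^9, C_1 ≅ Z^27, C_2 ≅ Z^18.

The boundary map ∂_1: C_1 → C_0 maps an edge to its endpoints' difference, ∂[p,q] = q − p.
The 9×27 boundary matrix has rank 8 and Smith normal form diag(1,1,1,1,1,1,1,1).

The boundary map ∂_2: C_2 → C_1 sends each 2-simplex [p,q,r] to [q,r] − [p,r] + [p,q]. For instance
  ∂ABJ = BJ − AJ + AB,
  ∂AEF = EF − AF + AE.
As a 27×18 matrix over Z this has rank 18, with invariant factors (1,1,1,1,1,1,1,1,1,1,1,1,1,1,1,1,1,2).

Reading off H_k = ker ∂_k / im ∂_{k+1}:

  H_0: rank C_0 − rank ∂_1 = 9 − 8 = 1, and the invariant factors of ∂_1 are all 1, so H_0 ≅ Z.
  H_1: rank ker ∂_1 − rank ∂_2 = (27 − 8) − 18 = 1, and ∂_2 has invariant factor 2 > 1, so H_1 ≅ Z ⊕ Z_2.
  H_2: rank ker ∂_2 − rank ∂_3 = (18 − 18) − 0 = 0, and there is no ∂_3, so H_2 ≅ 0.

(K is a triangulation of the Klein bottle.)

H_0 ≅ Z,  H_1 ≅ Z ⊕ Z_2,  H_2 = 0.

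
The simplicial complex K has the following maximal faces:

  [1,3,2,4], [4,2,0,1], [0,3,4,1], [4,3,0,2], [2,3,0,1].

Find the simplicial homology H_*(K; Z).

Order the vertices as 0 < 1 < 2 < 3 < 4. Listing each simplex with vertices in this order, K has dimension 3 with simplices:

  0-simplices (5): [0], [1], [2], [3], [4]
  1-simplices (10): [0,1], [0,2], [0,3], [0,4], [1,2], [1,3], [1,4], [2,3], [2,4], [3,4]
  2-simplices (10): [0,1,2], [0,1,3], [0,1,4], [0,2,3], [0,2,4], [0,3,4], [1,2,3], [1,2,4], [1,3,4], [2,3,4]
  3-simplices (5): [0,1,2,3], [0,1,2,4], [0,1,3,4], [0,2,3,4], [1,2,3,4]

Hence C_0 ≅ Z^5, C_1 ≅ Z^10, C_2 ≅ Z^10, C_3 ≅ Z^5.

The boundary map ∂_1: C_1 → C_0 sends each edge [p,q] (with p < q) to q − p. For instance
  ∂[0,4] = [4] − [0].
The 5×10 boundary matrix has rank 4 and Smith normal form diag(1,1,1,1).

∂_2: C_2 → C_1 sends each 2-simplex [p,q,r] to [q,r] − [p,r] + [p,q]. For instance
  ∂[1,2,4] = [2,4] − [1,4] + [1,2],
  ∂[1,3,4] = [3,4] − [1,4] + [1,3].
This gives a 10×10 integer matrix of rank 6; reducing to Smith normal form yields diagonal entries (1,1,1,1,1,1).

Boundary ∂_3: C_3 → C_2 sends each 3-simplex σ to the alternating sum Σ_i (−1)^i (σ with its i-th vertex removed). For instance
  ∂[0,2,3,4] = [2,3,4] − [0,3,4] + [0,2,4] − [0,2,3],
  ∂[0,1,3,4] = [1,3,4] − [0,3,4] + [0,1,4] − [0,1,3].
The resulting 10×5 matrix has rank 4, and its Smith normal form has invariant factors (1,1,1,1).

Now H_k = ker ∂_k / im ∂_{k+1}, so:

  H_0: rank C_0 − rank ∂_1 = 5 − 4 = 1, and the invariant factors of ∂_1 are all 1, so H_0 = Z.
  H_1: rank ker ∂_1 − rank ∂_2 = (10 − 4) − 6 = 0, and the invariant factors of ∂_2 are all 1, so H_1 = 0.
  H_2: rank ker ∂_2 − rank ∂_3 = (10 − 6) − 4 = 0, and the invariant factors of ∂_3 are all 1, so H_2 = 0.
  H_3: rank ker ∂_3 − rank ∂_4 = (5 − 4) − 0 = 1, and there is no ∂_4, so H_3 = Z.

As a check, the Euler characteristic is 5 − 10 + 10 − 5 = 0, which agrees with 1 − 0 + 0 − 1 = 0.

H_0 ≅ Z,  H_1 = 0,  H_2 = 0,  H_3 ≅ Z.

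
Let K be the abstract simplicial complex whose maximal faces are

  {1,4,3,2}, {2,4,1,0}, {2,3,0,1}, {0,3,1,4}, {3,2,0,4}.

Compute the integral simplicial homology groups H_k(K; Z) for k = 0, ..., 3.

H_0 = Z,  H_1 = 0,  H_2 = 0,  H_3 = Z.

Take the total order 0 < 1 < 2 < 3 < 4 on the vertex set. Then K (dimension 3) consists of the simplices:

  0-simplices (5): [0], [1], [2], [3], [4]
  1-simplices (10): [0,1], [0,2], [0,3], [0,4], [1,2], [1,3], [1,4], [2,3], [2,4], [3,4]
  2-simplices (10): [0,1,2], [0,1,3], [0,1,4], [0,2,3], [0,2,4], [0,3,4], [1,2,3], [1,2,4], [1,3,4], [2,3,4]
  3-simplices (5): [0,1,2,3], [0,1,2,4], [0,1,3,4], [0,2,3,4], [1,2,3,4]

giving chain groups C_0 ≅ Z^5, C_1 ≅ Z^10, C_2 ≅ Z^10, C_3 ≅ Z^5.

The boundary map ∂_1: C_1 → C_0 sends each edge [p,q] (with p < q) to q − p.
This gives a 5×10 integer matrix of rank 4; reducing to Smith normal form yields diagonal entries (1,1,1,1).

The boundary map ∂_2: C_2 → C_1 sends each 2-simplex [p,q,r] to [q,r] − [p,r] + [p,q]. For instance
  ∂[0,1,3] = [1,3] − [0,3] + [0,1],
  ∂[0,2,4] = [2,4] − [0,4] + [0,2].
This gives a 10×10 integer matrix of rank 6; reducing to Smith normal form yields diagonal entries (1,1,1,1,1,1).

∂_3: C_3 → C_2 sends each 3-simplex σ to the alternating sum Σ_i (−1)^i (σ with its i-th vertex removed). For instance
  ∂[1,2,3,4] = [2,3,4] − [1,3,4] + [1,2,4] − [1,2,3],
  ∂[0,1,3,4] = [1,3,4] − [0,3,4] + [0,1,4] − [0,1,3].
This gives a 10×5 integer matrix of rank 4; reducing to Smith normal form yields diagonal entries (1,1,1,1).

From H_k ≅ ker(∂_k) / im(∂_{k+1}) we obtain:

  H_0: rank C_0 − rank ∂_1 = 5 − 4 = 1, and the invariant factors of ∂_1 are all 1, so H_0 ≅ Z.
  H_1: rank ker ∂_1 − rank ∂_2 = (10 − 4) − 6 = 0, and the invariant factors of ∂_2 are all 1, so H_1 ≅ 0.
  H_2: rank ker ∂_2 − rank ∂_3 = (10 − 6) − 4 = 0, and the invariant factors of ∂_3 are all 1, so H_2 ≅ 0.
  H_3: rank ker ∂_3 − rank ∂_4 = (5 − 4) − 0 = 1, and there is no ∂_4, so H_3 ≅ Z.

(K is a triangulation of the 3-sphere S^3.)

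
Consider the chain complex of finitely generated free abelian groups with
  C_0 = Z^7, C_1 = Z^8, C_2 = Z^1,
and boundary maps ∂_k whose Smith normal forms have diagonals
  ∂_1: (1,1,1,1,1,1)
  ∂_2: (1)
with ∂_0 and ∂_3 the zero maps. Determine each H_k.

H_0: b_0 = 7 − 0 − 6 = 1; torsion from ∂_1 factors > 1: none. So H_0 ≅ Z.
H_1: b_1 = 8 − 6 − 1 = 1; torsion from ∂_2 factors > 1: none. So H_1 ≅ Z.
H_2: b_2 = 1 − 1 − 0 = 0; torsion from ∂_3 factors > 1: none. So H_2 ≅ 0.

H_0 ≅ Z,  H_1 ≅ Z,  H_2 = 0.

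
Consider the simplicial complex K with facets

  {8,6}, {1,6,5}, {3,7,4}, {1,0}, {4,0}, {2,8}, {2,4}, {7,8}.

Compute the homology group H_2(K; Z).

H_2 = 0.

Order the vertices as 0 < 1 < 2 < 3 < 4 < 5 < 6 < 7 < 8. Listing each simplex with vertices in this order, K has dimension 2 with simplices:

  0-simplices (9): [0], [1], [2], [3], [4], [5], [6], [7], [8]
  1-simplices (12): [0,1], [0,4], [1,5], [1,6], [2,4], [2,8], [3,4], [3,7], [4,7], [5,6], [6,8], [7,8]
  2-simplices (2): [1,5,6], [3,4,7]

giving chain groups C_0 ≅ Z^9, C_1 ≅ Z^12, C_2 ≅ Z^2.

The boundary map ∂_1: C_1 → C_0 is given by ∂[p,q] = [q] − [p]. For instance
  ∂[0,1] = [1] − [0].
The 9×12 boundary matrix has rank 8 and Smith normal form diag(1,1,1,1,1,1,1,1).

The boundary map ∂_2: C_2 → C_1 maps a triangle to the signed sum of its edges. For instance
  ∂[3,4,7] = [4,7] − [3,7] + [3,4],
  ∂[1,5,6] = [5,6] − [1,6] + [1,5].
The resulting 12×2 matrix has rank 2, and its Smith normal form has invariant factors (1,1).

Computing H_k = (kernel of ∂_k) / (image of ∂_{k+1}):

  H_2: rank ker ∂_2 − rank ∂_3 = (2 − 2) − 0 = 0, and there is no ∂_3, so H_2 ≅ 0.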